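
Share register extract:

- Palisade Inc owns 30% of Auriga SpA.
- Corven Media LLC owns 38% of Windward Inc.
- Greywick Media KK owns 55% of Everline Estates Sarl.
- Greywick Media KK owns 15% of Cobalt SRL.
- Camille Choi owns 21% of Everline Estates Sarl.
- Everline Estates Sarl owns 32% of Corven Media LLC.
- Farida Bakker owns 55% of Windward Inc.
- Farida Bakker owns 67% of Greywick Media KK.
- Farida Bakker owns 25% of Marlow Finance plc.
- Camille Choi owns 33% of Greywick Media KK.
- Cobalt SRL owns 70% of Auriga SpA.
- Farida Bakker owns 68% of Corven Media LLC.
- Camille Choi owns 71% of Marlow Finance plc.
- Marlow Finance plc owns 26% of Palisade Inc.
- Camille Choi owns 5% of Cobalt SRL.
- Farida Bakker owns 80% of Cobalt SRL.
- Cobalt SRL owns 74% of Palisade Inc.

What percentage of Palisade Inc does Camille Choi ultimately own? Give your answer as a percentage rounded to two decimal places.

25.82%

Camille reaches Palisade along 3 paths.
Via Cobalt: 5% × 74% = 3.7%.
Via Greywick → Cobalt: 33% × 15% × 74% = 3.663%.
Via Marlow: 71% × 26% = 18.46%.
Total: 3.7% + 3.663% + 18.46% = 25.823%.
Rounded: 25.82%.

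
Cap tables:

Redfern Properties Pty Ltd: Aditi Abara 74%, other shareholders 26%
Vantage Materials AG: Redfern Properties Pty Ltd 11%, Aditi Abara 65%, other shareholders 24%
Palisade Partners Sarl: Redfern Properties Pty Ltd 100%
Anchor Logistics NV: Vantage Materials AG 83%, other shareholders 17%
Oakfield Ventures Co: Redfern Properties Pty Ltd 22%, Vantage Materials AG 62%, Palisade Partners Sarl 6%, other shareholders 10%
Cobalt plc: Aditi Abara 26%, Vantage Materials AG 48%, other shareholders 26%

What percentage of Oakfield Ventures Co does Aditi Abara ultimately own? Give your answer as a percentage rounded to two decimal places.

66.07%

Aditi reaches Oakfield along 4 paths.
Via Redfern: 74% × 22% = 16.28%.
Via Redfern → Vantage: 74% × 11% × 62% = 5.0468%.
Via Vantage: 65% × 62% = 40.3%.
Via Redfern → Palisade: 74% × 100% × 6% = 4.44%.
Total: 16.28% + 5.0468% + 40.3% + 4.44% = 66.0668%.
Rounded: 66.07%.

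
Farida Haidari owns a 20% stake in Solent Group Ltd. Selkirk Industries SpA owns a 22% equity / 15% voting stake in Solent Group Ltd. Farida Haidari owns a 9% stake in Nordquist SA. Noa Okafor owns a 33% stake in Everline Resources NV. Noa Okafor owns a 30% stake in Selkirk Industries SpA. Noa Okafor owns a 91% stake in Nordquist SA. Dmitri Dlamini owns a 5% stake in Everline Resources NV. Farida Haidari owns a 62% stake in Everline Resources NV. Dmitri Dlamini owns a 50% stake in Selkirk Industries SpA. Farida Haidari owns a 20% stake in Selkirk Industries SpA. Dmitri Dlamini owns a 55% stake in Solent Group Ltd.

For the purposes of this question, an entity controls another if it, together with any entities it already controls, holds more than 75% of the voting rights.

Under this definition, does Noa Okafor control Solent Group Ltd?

Noa holds 91% of Nordquist, so Noa controls Nordquist.
Neither Noa nor any entity Noa controls holds any voting interest in Solent.
So Noa does not control Solent.

No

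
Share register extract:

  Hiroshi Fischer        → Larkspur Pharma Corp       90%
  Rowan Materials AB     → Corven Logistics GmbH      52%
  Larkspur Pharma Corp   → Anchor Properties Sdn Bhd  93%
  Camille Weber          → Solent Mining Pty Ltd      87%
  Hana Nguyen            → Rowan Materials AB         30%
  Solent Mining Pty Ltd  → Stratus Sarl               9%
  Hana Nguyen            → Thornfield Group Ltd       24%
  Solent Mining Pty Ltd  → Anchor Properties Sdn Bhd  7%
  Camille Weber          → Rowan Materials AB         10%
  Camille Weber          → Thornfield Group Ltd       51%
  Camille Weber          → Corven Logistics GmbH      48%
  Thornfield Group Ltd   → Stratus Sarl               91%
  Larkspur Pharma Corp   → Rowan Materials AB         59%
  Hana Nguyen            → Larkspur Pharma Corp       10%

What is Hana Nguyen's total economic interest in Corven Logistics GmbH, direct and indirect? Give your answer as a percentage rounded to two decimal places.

Hana reaches Corven along 2 paths.
Via Larkspur → Rowan: 10% × 59% × 52% = 3.068%.
Via Rowan: 30% × 52% = 15.6%.
Total: 3.068% + 15.6% = 18.668%.
Rounded: 18.67%.

18.67%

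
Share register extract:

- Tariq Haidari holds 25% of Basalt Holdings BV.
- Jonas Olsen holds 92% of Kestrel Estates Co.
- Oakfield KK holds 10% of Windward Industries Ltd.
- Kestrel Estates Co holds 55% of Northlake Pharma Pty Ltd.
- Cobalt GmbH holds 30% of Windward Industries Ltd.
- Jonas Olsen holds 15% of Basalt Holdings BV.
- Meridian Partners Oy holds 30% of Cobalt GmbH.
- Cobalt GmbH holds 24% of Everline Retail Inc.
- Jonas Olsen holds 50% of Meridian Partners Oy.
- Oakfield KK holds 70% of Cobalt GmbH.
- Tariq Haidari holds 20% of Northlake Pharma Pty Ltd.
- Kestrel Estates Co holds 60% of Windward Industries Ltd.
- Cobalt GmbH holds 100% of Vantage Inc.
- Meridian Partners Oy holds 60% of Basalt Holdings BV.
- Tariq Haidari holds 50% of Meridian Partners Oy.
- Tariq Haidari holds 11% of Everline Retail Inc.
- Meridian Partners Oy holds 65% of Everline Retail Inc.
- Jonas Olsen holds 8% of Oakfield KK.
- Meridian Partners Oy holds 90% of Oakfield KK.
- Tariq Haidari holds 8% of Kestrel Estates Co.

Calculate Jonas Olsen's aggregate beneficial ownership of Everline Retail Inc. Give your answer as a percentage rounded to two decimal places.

45.00%

Jonas reaches Everline along 4 paths.
Via Meridian → Cobalt: 50% × 30% × 24% = 3.6%.
Via Meridian → Oakfield → Cobalt: 50% × 90% × 70% × 24% = 7.56%.
Via Oakfield → Cobalt: 8% × 70% × 24% = 1.344%.
Via Meridian: 50% × 65% = 32.5%.
Total: 3.6% + 7.56% + 1.344% + 32.5% = 45.004%.
Rounded: 45.00%.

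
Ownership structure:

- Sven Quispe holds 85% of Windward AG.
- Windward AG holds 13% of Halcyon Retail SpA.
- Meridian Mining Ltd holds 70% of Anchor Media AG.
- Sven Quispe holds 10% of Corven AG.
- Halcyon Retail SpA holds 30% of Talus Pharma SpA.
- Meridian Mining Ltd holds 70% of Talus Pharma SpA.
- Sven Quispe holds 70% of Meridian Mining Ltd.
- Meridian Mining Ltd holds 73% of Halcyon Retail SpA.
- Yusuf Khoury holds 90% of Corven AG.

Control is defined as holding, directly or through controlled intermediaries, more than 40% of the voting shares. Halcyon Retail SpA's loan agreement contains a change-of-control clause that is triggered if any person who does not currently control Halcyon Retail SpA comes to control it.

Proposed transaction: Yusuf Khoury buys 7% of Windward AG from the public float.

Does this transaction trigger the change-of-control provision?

The purchase changes only Yusuf's holdings, so Yusuf is the only person who could newly come to control Halcyon.
Yusuf holds 90% of Corven, so Yusuf controls Corven.
Neither Yusuf nor any entity Yusuf controls holds any voting interest in Halcyon.
So before the transaction, Yusuf does not control Halcyon.
After the purchase, Yusuf holds 7% of Windward directly.
Yusuf's side now holds 7% of Windward, not > 40%, so Yusuf still does not control Windward.
After the transaction, neither Yusuf nor any entity Yusuf controls holds a voting interest in Halcyon, so Yusuf still does not control it.
No new person acquires control, so the clause is not triggered.

No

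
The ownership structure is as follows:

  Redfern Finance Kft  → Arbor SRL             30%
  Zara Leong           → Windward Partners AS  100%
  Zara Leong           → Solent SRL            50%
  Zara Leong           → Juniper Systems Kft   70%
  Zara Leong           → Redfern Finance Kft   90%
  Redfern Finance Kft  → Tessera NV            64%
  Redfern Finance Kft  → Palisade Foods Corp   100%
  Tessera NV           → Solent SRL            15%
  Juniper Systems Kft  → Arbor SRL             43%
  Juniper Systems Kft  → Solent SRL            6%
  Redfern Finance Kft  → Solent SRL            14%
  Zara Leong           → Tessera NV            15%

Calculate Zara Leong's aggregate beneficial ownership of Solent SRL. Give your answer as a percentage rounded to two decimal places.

77.69%

Zara reaches Solent along 5 paths.
Via Redfern → Tessera: 90% × 64% × 15% = 8.64%.
Via Tessera: 15% × 15% = 2.25%.
Direct stake: 50% = 50%.
Via Redfern: 90% × 14% = 12.6%.
Via Juniper: 70% × 6% = 4.2%.
Total: 8.64% + 2.25% + 50% + 12.6% + 4.2% = 77.69%.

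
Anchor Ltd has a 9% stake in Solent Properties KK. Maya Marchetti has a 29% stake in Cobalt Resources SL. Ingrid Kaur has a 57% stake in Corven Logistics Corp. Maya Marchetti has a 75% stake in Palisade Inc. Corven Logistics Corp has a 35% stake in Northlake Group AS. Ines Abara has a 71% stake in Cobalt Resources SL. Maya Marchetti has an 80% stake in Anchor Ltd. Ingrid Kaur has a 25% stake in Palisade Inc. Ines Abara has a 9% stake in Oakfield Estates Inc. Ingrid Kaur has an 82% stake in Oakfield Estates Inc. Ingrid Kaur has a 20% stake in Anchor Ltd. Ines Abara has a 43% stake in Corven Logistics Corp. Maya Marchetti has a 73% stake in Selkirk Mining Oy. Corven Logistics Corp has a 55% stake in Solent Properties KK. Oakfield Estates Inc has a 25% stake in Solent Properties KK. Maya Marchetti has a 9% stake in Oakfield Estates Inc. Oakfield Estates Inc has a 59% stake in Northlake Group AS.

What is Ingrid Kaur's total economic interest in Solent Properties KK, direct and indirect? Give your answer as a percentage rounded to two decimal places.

Ingrid reaches Solent along 3 paths.
Via Anchor: 20% × 9% = 1.8%.
Via Oakfield: 82% × 25% = 20.5%.
Via Corven: 57% × 55% = 31.35%.
Total: 1.8% + 20.5% + 31.35% = 53.65%.

53.65%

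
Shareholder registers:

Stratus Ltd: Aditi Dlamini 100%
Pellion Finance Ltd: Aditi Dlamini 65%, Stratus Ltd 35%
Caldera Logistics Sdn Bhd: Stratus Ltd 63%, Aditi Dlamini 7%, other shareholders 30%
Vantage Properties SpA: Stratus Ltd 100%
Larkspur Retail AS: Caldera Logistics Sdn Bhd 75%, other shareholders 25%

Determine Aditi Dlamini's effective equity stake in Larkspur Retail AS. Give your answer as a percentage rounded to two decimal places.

Aditi reaches Larkspur along 2 paths.
Via Stratus → Caldera: 100% × 63% × 75% = 47.25%.
Via Caldera: 7% × 75% = 5.25%.
Total: 47.25% + 5.25% = 52.5%.
Rounded: 52.50%.

52.50%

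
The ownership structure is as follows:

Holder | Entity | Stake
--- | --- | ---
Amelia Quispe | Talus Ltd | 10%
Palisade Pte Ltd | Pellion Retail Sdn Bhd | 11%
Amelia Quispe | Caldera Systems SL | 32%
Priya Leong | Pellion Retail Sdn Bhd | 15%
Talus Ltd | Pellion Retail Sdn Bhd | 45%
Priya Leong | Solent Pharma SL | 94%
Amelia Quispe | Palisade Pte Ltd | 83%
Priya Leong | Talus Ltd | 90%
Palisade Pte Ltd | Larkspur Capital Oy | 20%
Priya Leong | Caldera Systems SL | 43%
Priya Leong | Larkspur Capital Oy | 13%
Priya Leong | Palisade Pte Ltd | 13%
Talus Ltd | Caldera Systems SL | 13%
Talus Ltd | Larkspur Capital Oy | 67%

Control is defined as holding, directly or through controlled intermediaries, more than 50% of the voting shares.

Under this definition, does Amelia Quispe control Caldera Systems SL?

No

Amelia holds 83% of Palisade, so Amelia controls Palisade.
In Caldera, Amelia's side holds only 32%, not > 50%.
So Amelia does not control Caldera.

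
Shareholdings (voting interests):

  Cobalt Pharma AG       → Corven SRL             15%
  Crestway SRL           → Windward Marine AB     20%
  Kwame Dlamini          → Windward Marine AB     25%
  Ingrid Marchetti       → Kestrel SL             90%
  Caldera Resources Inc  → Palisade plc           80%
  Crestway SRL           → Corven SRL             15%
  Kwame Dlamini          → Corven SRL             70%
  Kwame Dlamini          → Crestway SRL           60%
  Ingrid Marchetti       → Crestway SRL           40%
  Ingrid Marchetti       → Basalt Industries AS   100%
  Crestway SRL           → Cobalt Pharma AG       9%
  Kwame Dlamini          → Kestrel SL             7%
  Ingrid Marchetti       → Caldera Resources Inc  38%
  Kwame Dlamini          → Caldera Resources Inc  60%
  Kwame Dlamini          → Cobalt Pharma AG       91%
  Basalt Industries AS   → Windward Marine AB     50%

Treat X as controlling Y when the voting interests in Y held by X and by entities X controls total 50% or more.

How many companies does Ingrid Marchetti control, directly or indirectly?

Ingrid holds 100% of Basalt, so Ingrid controls Basalt.
Ingrid holds 90% of Kestrel, so Ingrid controls Kestrel.
Basalt holds 50% of Windward, so Ingrid controls Windward.
No other company's threshold is met.
Ingrid controls 3 companies.

3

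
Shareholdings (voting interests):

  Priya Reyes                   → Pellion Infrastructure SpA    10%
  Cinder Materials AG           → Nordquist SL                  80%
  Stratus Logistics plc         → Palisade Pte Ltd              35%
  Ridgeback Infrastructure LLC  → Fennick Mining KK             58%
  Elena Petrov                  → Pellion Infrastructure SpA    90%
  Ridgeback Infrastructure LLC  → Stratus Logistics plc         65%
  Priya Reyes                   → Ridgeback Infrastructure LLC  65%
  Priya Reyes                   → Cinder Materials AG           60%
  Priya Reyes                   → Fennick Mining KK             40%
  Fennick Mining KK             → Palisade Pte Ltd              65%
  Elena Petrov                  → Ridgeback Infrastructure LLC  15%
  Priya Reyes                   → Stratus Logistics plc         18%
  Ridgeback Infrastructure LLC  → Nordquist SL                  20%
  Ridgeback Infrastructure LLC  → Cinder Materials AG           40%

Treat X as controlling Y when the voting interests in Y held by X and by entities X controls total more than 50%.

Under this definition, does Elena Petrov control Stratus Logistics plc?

Elena holds 90% of Pellion, so Elena controls Pellion.
Neither Elena nor any entity Elena controls holds any voting interest in Stratus.
So Elena does not control Stratus.

No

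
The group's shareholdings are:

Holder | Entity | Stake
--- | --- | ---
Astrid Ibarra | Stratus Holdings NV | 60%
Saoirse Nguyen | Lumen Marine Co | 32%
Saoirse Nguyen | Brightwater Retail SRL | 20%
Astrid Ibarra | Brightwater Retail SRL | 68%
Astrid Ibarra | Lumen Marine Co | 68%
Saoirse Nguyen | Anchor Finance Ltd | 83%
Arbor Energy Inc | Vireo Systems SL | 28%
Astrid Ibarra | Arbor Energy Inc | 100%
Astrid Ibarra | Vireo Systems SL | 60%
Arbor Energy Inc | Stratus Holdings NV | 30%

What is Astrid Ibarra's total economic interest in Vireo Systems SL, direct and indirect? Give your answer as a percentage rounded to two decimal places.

88.00%

Astrid reaches Vireo along 2 paths.
Via Arbor: 100% × 28% = 28%.
Direct stake: 60% = 60%.
Total: 28% + 60% = 88%.
Rounded: 88.00%.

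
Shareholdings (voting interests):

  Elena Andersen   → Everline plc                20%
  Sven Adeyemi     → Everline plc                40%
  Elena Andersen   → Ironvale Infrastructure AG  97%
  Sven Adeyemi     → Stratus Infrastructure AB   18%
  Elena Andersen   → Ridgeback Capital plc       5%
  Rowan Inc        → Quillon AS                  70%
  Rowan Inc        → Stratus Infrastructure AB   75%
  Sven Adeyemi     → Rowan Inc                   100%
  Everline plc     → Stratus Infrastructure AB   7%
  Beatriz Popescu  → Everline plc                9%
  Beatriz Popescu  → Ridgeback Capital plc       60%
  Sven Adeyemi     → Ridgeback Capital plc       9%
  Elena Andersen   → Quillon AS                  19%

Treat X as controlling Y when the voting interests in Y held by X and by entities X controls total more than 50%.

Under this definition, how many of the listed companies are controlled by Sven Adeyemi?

Sven holds 100% of Rowan, so Sven controls Rowan.
Sven and Rowan together hold 18% + 75% = 93% of Stratus, so Sven controls Stratus.
Rowan holds 70% of Quillon, so Sven controls Quillon.
No other company's threshold is met.
Sven controls 3 companies.

3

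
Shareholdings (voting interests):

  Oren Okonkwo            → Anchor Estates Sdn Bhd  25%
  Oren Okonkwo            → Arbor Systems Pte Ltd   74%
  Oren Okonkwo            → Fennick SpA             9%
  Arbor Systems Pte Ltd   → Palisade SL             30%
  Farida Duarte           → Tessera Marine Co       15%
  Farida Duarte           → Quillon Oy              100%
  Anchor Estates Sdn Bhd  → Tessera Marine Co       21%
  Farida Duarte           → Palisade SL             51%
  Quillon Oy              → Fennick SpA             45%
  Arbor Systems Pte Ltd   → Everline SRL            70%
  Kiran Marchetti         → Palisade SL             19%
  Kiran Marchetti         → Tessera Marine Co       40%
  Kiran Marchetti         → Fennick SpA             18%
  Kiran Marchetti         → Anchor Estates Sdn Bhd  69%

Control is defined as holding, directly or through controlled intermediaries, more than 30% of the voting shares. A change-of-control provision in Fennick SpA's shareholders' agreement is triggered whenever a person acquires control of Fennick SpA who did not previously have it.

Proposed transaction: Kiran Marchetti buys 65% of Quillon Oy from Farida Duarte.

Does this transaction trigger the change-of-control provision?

Yes

The purchase adds only to Kiran's holdings (Farida's stake shrinks), so Kiran is the only person who could newly come to control Fennick.
Kiran holds 69% of Anchor, so Kiran controls Anchor.
Anchor and Kiran together hold 21% + 40% = 61% of Tessera, so Kiran controls Tessera.
In Fennick, Kiran's side holds only 18%, not > 30%.
So before the transaction, Kiran does not control Fennick.
After the purchase, Kiran holds 65% of Quillon directly, and Farida's stake falls to 35%.
Kiran holds 65% of Quillon, so Kiran controls Quillon.
Kiran and Quillon together hold 18% + 45% = 63% of Fennick, so Kiran controls Fennick.
Kiran did not control Fennick before and does after, so the clause is triggered.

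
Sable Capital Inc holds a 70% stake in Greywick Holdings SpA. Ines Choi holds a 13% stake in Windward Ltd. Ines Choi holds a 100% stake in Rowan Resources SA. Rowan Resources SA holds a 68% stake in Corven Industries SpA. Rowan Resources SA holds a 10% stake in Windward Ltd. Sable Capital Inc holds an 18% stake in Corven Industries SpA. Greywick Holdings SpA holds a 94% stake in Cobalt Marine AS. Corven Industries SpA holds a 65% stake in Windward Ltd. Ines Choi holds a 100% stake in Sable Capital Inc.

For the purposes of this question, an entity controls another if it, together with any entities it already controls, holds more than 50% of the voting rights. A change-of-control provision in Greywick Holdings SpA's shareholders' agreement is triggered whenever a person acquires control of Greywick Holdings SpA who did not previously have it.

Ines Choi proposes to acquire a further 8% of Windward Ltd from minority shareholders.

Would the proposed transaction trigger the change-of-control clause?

The purchase changes only Ines's holdings, so Ines is the only person who could newly come to control Greywick.
Ines holds 100% of Sable, so Ines controls Sable.
Sable holds 70% of Greywick, so Ines controls Greywick.
So Ines already controls Greywick before the transaction.
After the purchase, Ines's direct stake in Windward rises to 13% + 8% = 21%.
Ines controlled Greywick already, so this is not a new person acquiring control; every other person's position is unchanged or reduced.
No new person acquires control, so the clause is not triggered.

No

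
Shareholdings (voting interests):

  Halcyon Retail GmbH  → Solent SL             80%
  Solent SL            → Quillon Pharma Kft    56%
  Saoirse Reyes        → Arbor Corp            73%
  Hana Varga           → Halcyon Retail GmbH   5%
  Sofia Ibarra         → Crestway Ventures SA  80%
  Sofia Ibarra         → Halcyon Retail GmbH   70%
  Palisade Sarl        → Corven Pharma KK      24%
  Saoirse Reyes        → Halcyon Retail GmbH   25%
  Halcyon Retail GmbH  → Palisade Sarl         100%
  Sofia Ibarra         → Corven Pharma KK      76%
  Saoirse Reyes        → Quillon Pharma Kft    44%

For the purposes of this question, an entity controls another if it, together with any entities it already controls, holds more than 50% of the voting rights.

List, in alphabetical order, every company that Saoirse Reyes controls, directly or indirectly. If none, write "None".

Saoirse holds 73% of Arbor, so Saoirse controls Arbor.
No other company's threshold is met.

Arbor Corp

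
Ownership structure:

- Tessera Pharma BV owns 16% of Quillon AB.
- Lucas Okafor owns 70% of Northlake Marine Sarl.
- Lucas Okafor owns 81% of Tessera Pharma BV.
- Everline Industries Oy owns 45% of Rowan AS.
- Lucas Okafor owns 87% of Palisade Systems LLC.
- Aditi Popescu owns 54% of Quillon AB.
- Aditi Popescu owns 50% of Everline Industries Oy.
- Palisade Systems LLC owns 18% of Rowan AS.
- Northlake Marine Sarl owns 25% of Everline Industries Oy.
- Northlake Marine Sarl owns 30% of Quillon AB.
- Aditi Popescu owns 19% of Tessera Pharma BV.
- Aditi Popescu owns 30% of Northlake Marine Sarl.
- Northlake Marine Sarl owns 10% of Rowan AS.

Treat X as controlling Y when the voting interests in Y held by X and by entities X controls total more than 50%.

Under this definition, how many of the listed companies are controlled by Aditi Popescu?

Aditi holds 54% of Quillon, so Aditi controls Quillon.
No other company's threshold is met.
Aditi controls 1 company.

1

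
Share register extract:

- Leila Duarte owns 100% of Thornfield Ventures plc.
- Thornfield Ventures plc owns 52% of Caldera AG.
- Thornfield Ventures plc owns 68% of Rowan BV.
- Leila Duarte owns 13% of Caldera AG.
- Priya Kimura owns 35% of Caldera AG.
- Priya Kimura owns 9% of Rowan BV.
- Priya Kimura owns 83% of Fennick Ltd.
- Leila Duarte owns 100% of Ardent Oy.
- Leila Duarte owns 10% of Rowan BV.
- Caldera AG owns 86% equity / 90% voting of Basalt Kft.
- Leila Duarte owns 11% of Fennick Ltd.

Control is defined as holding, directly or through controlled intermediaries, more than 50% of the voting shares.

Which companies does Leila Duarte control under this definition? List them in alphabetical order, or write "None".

Ardent Oy, Basalt Kft, Caldera AG, Rowan BV, Thornfield Ventures plc

Leila holds 100% of Thornfield, so Leila controls Thornfield.
Thornfield and Leila together hold 52% + 13% = 65% of Caldera, so Leila controls Caldera.
Leila and Thornfield together hold 10% + 68% = 78% of Rowan, so Leila controls Rowan.
Caldera holds 90% of Basalt, so Leila controls Basalt.
Leila holds 100% of Ardent, so Leila controls Ardent.
No other company's threshold is met.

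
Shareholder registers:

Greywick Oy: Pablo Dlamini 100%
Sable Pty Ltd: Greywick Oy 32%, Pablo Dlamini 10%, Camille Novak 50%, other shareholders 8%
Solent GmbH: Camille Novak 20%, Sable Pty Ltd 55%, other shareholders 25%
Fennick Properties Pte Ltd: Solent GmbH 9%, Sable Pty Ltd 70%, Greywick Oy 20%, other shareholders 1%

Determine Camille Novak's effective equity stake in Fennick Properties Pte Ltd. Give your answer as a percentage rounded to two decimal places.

39.28%

Camille reaches Fennick along 3 paths.
Via Solent: 20% × 9% = 1.8%.
Via Sable → Solent: 50% × 55% × 9% = 2.475%.
Via Sable: 50% × 70% = 35%.
Total: 1.8% + 2.475% + 35% = 39.275%.
Rounded: 39.28%.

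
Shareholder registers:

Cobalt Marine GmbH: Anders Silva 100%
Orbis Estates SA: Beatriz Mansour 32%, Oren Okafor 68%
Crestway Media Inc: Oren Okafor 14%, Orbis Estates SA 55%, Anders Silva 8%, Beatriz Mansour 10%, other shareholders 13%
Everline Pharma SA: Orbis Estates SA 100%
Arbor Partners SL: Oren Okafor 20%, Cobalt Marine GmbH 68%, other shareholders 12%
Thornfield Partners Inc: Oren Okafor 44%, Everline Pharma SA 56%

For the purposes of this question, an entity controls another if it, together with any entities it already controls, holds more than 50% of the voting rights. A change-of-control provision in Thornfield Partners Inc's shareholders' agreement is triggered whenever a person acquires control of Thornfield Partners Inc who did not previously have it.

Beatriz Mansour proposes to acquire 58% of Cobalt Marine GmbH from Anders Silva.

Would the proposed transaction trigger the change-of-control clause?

No

The purchase adds only to Beatriz's holdings (Anders's stake shrinks), so Beatriz is the only person who could newly come to control Thornfield.
Beatriz's largest direct stake is 32% in Orbis, which does not meet the threshold, so Beatriz controls no company.
Neither Beatriz nor any entity Beatriz controls holds any voting interest in Thornfield.
So before the transaction, Beatriz does not control Thornfield.
After the purchase, Beatriz holds 58% of Cobalt directly, and Anders's stake falls to 42%.
Beatriz holds 58% of Cobalt, so Beatriz controls Cobalt.
Cobalt holds 68% of Arbor, so Beatriz controls Arbor.
After the transaction, neither Beatriz nor any entity Beatriz controls holds a voting interest in Thornfield, so Beatriz still does not control it.
No new person acquires control, so the clause is not triggered.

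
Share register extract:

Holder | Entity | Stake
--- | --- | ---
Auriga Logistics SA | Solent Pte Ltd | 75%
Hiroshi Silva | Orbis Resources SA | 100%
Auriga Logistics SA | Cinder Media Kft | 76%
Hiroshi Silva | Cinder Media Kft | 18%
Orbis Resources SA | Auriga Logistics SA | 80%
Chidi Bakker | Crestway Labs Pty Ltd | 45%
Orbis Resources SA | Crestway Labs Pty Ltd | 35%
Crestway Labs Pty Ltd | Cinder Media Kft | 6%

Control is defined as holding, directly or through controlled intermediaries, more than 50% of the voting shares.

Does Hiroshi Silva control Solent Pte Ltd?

Hiroshi holds 100% of Orbis, so Hiroshi controls Orbis.
Orbis holds 80% of Auriga, so Hiroshi controls Auriga.
Auriga holds 75% of Solent, so Hiroshi controls Solent.

Yes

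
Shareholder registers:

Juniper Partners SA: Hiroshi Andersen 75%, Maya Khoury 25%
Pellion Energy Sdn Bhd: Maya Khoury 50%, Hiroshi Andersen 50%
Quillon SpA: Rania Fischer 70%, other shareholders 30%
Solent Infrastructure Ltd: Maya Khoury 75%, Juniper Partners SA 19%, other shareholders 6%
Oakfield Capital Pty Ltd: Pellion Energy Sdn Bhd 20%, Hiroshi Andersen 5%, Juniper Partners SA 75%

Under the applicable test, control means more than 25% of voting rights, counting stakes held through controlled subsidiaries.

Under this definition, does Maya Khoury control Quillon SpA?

Maya holds 50% of Pellion, so Maya controls Pellion.
Maya holds 75% of Solent, so Maya controls Solent.
Neither Maya nor any entity Maya controls holds any voting interest in Quillon.
So Maya does not control Quillon.

No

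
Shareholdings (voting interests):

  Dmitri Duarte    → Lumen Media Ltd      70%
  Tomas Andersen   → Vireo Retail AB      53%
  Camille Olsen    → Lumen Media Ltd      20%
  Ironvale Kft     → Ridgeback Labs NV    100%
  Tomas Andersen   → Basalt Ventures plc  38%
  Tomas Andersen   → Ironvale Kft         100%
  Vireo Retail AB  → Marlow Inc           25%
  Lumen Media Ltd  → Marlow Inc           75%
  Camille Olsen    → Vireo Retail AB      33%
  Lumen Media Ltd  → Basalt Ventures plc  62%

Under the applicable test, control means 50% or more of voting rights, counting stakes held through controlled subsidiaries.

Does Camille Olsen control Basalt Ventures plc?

Camille's largest direct stake is 33% in Vireo, which does not meet the threshold, so Camille controls no company.
Neither Camille nor any entity Camille controls holds any voting interest in Basalt.
So Camille does not control Basalt.

No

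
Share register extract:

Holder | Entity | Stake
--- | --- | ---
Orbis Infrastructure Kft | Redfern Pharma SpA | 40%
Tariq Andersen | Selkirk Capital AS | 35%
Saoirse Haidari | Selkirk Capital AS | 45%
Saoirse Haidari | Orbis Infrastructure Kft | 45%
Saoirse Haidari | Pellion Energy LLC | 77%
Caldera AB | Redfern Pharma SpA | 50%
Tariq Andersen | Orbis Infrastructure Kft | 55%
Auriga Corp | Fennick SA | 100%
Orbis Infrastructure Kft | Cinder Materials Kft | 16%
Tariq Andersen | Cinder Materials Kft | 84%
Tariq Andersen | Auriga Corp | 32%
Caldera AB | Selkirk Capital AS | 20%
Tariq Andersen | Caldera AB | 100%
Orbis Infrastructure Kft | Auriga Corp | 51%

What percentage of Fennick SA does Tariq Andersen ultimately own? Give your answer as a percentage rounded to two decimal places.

60.05%

Tariq reaches Fennick along 2 paths.
Via Orbis → Auriga: 55% × 51% × 100% = 28.05%.
Via Auriga: 32% × 100% = 32%.
Total: 28.05% + 32% = 60.05%.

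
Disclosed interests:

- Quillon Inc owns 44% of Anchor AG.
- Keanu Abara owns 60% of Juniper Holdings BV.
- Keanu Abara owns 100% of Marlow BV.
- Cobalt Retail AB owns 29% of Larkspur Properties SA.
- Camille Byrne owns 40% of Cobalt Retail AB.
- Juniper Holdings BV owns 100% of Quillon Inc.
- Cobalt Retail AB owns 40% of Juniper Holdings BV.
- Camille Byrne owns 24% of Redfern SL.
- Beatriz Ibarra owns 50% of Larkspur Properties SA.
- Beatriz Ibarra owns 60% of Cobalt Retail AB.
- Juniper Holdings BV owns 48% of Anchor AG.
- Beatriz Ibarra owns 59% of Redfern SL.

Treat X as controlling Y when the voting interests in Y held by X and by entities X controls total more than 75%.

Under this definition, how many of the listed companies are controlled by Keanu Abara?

Keanu holds 100% of Marlow, so Keanu controls Marlow.
No other company's threshold is met.
Keanu controls 1 company.

1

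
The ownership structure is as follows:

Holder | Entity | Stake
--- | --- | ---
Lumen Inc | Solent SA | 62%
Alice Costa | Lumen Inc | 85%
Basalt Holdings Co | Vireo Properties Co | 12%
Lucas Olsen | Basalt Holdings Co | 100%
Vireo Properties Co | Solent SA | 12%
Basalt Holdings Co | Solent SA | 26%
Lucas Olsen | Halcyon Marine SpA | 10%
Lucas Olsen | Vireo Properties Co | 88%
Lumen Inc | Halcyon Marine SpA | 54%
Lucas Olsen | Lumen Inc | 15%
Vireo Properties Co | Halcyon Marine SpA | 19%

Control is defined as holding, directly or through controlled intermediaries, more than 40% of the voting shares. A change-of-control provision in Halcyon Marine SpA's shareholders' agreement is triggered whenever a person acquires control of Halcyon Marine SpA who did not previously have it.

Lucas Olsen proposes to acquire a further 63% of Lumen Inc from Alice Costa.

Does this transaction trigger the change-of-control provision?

Yes

The purchase adds only to Lucas's holdings (Alice's stake shrinks), so Lucas is the only person who could newly come to control Halcyon.
Lucas holds 100% of Basalt, so Lucas controls Basalt.
Basalt and Lucas together hold 12% + 88% = 100% of Vireo, so Lucas controls Vireo.
In Halcyon, Lucas's side holds only 19% + 10% = 29%, not > 40%.
So before the transaction, Lucas does not control Halcyon.
After the purchase, Lucas's direct stake in Lumen rises to 15% + 63% = 78%, and Alice's stake falls to 22%.
Lucas holds 78% of Lumen, so Lucas controls Lumen.
Lumen and Vireo and Lucas together hold 54% + 19% + 10% = 83% of Halcyon, so Lucas controls Halcyon.
Lucas did not control Halcyon before and does after, so the clause is triggered.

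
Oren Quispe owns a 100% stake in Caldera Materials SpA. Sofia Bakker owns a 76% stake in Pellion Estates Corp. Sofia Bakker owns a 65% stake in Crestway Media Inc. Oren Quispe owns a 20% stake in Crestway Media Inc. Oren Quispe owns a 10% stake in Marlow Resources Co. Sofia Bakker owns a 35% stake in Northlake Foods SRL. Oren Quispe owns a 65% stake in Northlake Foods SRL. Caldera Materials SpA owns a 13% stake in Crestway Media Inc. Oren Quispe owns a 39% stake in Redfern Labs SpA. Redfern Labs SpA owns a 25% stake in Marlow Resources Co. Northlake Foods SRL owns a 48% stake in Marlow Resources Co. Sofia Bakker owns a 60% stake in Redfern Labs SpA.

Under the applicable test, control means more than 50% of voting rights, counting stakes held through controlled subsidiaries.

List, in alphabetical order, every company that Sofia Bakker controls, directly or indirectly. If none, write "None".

Crestway Media Inc, Pellion Estates Corp, Redfern Labs SpA

Sofia holds 60% of Redfern, so Sofia controls Redfern.
Sofia holds 65% of Crestway, so Sofia controls Crestway.
Sofia holds 76% of Pellion, so Sofia controls Pellion.
No other company's threshold is met.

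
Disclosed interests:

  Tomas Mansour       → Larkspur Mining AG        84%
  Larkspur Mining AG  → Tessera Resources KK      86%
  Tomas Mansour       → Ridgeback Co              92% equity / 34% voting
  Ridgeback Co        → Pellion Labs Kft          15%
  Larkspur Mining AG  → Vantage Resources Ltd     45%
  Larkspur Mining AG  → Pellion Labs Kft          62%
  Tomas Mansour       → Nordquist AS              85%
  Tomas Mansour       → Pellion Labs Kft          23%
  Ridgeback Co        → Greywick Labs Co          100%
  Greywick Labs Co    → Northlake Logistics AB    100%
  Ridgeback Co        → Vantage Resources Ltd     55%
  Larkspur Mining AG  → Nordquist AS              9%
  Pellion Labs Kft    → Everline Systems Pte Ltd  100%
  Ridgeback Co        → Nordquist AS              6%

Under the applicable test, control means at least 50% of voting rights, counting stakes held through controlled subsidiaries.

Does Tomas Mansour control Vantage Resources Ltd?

Tomas holds 84% of Larkspur, so Tomas controls Larkspur.
Tomas and Larkspur together hold 23% + 62% = 85% of Pellion, so Tomas controls Pellion.
Tomas and Larkspur together hold 85% + 9% = 94% of Nordquist, so Tomas controls Nordquist.
Larkspur holds 86% of Tessera, so Tomas controls Tessera.
Pellion holds 100% of Everline, so Tomas controls Everline.
In Vantage, Tomas's side holds only 45%, not ≥ 50%.
So Tomas does not control Vantage.

No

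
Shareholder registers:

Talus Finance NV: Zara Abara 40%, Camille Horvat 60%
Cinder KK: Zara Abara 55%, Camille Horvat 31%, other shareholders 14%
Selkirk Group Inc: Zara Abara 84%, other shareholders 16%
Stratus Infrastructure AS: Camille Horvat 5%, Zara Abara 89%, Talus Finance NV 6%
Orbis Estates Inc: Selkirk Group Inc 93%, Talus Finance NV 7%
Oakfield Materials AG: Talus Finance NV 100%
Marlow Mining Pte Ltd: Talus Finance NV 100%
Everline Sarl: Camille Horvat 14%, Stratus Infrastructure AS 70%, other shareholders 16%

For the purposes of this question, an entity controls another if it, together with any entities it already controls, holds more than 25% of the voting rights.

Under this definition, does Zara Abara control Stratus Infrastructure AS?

Yes

Zara holds 40% of Talus, so Zara controls Talus.
Zara and Talus together hold 89% + 6% = 95% of Stratus, so Zara controls Stratus.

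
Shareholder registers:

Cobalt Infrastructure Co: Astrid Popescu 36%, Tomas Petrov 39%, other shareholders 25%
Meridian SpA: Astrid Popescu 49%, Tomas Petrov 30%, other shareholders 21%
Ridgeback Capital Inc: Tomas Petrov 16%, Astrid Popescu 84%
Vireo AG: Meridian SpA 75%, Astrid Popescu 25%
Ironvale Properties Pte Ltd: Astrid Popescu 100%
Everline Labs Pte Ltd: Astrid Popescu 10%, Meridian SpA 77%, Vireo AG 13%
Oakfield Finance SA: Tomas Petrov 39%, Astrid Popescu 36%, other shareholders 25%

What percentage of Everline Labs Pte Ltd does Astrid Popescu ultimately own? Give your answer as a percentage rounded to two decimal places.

55.76%

Astrid reaches Everline along 4 paths.
Direct stake: 10% = 10%.
Via Meridian: 49% × 77% = 37.73%.
Via Meridian → Vireo: 49% × 75% × 13% = 4.7775%.
Via Vireo: 25% × 13% = 3.25%.
Total: 10% + 37.73% + 4.7775% + 3.25% = 55.7575%.
Rounded: 55.76%.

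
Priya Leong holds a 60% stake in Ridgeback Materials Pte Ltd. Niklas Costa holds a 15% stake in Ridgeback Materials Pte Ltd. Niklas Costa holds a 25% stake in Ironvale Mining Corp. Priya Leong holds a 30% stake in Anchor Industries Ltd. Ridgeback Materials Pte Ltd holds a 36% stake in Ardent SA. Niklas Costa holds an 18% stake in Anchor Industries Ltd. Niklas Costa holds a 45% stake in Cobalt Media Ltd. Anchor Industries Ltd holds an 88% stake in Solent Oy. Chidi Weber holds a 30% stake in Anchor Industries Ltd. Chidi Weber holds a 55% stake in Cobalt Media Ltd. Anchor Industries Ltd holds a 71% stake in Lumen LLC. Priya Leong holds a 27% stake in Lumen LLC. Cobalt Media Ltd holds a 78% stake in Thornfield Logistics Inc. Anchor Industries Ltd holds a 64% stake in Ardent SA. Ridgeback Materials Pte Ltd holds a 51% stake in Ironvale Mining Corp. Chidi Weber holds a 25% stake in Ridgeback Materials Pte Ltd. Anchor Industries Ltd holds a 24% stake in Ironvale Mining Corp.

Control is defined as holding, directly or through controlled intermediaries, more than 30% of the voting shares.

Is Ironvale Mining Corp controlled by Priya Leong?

Priya holds 60% of Ridgeback, so Priya controls Ridgeback.
Ridgeback holds 51% of Ironvale, so Priya controls Ironvale.

Yes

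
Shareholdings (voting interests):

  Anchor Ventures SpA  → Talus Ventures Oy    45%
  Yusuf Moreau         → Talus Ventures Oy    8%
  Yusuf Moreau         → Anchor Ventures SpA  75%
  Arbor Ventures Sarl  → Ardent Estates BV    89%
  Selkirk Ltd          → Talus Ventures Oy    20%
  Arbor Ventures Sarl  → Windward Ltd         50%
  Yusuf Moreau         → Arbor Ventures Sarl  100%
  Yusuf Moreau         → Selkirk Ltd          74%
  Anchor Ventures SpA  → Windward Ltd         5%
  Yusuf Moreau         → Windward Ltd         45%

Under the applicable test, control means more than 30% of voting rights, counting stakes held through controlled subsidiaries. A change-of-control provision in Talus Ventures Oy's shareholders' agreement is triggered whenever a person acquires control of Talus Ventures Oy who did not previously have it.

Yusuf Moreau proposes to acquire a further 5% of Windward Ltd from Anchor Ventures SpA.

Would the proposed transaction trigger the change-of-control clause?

The purchase adds only to Yusuf's holdings (Anchor's stake shrinks), so Yusuf is the only person who could newly come to control Talus.
Yusuf holds 75% of Anchor, so Yusuf controls Anchor.
Yusuf holds 74% of Selkirk, so Yusuf controls Selkirk.
Selkirk and Anchor and Yusuf together hold 20% + 45% + 8% = 73% of Talus, so Yusuf controls Talus.
So Yusuf already controls Talus before the transaction.
After the purchase, Yusuf's direct stake in Windward rises to 45% + 5% = 50%, and Anchor's stake falls to 0%.
Yusuf controlled Talus already, so this is not a new person acquiring control; every other person's position is unchanged or reduced.
No new person acquires control, so the clause is not triggered.

No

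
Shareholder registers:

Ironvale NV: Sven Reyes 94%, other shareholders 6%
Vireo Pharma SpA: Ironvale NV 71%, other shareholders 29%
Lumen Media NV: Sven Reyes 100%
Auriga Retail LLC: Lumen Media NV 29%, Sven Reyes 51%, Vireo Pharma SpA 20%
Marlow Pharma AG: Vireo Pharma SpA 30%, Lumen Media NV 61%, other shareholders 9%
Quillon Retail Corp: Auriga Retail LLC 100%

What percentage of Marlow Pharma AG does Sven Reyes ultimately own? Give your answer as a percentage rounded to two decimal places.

81.02%

Sven reaches Marlow along 2 paths.
Via Ironvale → Vireo: 94% × 71% × 30% = 20.022%.
Via Lumen: 100% × 61% = 61%.
Total: 20.022% + 61% = 81.022%.
Rounded: 81.02%.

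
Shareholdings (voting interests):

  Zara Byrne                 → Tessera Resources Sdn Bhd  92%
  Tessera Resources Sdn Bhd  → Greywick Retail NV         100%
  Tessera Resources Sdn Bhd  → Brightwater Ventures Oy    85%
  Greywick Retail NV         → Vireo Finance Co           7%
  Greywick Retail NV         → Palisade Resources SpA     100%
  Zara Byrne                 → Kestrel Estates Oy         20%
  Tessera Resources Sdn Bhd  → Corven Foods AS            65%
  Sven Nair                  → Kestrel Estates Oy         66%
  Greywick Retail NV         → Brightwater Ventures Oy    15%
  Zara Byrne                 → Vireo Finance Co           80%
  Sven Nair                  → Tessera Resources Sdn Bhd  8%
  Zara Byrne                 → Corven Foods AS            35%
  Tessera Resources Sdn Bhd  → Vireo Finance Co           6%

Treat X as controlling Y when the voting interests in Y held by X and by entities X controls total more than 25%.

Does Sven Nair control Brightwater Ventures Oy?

No

Sven holds 66% of Kestrel, so Sven controls Kestrel.
Neither Sven nor any entity Sven controls holds any voting interest in Brightwater.
So Sven does not control Brightwater.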